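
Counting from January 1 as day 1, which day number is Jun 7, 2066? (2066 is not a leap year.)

158

Days in months before Jun: 31 + 28 + 31 + 30 + 31 = 151.
Plus 7 days into Jun → day 158.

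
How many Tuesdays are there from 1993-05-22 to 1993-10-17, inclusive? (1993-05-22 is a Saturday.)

1993-05-22 is a Saturday; the first Tuesday on or after it is 1993-05-25 (3 days later).
From 1993-05-25 to 1993-10-17: 6 + 30 + 31 + 31 + 30 + 17 = 145 days (rest of May, June, July, August, September, October).
145 ÷ 7 = 20 full weeks with remainder 5, so 20 more Tuesdays after the first → 21.

21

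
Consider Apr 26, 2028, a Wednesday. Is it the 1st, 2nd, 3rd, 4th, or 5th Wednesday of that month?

Day 26 falls in week ⌈26/7⌉ of the month.
Days 1–7 hold the 1st Wednesday, 8–14 the 2nd, 15–21 the 3rd, 22–28 the 4th, 29–31 the 5th.
26 is in the range for the 4th.

4th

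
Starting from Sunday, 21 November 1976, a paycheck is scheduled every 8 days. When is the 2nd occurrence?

The 2nd occurrence is 1 interval after the first: 1 × 8 = 8 days after 21 November 1976.
8 days later is 29 November 1976.

29 November 1976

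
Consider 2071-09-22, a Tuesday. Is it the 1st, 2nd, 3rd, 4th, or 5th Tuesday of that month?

Day 22 falls in week ⌈22/7⌉ of the month.
Days 1–7 hold the 1st Tuesday, 8–14 the 2nd, 15–21 the 3rd, 22–28 the 4th, 29–31 the 5th.
22 is in the range for the 4th.

4th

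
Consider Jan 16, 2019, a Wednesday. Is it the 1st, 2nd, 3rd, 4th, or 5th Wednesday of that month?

3rd

Day 16 falls in week ⌈16/7⌉ of the month.
Days 1–7 hold the 1st Wednesday, 8–14 the 2nd, 15–21 the 3rd, 22–28 the 4th, 29–31 the 5th.
16 is in the range for the 3rd.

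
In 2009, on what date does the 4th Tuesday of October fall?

The first Tuesday of October 2009 is October 6.
The 4th Tuesday is 3 weeks later: 6 + 21 = 27.

October 27, 2009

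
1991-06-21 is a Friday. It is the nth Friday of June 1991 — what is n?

3rd

Day 21 falls in week ⌈21/7⌉ of the month.
Days 1–7 hold the 1st Friday, 8–14 the 2nd, 15–21 the 3rd, 22–28 the 4th, 29–31 the 5th.
21 is in the range for the 3rd.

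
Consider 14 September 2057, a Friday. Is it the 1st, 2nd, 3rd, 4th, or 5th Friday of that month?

2nd

Day 14 falls in week ⌈14/7⌉ of the month.
Days 1–7 hold the 1st Friday, 8–14 the 2nd, 15–21 the 3rd, 22–28 the 4th, 29–31 the 5th.
14 is in the range for the 2nd.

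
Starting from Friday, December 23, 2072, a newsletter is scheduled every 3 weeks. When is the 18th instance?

The 18th occurrence is 17 intervals after the first: 17 × 21 = 357 days after December 23, 2072.
December has 31 days — 8 days to the end of December leaves 349.
January has 31 days (318 left).
February has 28 days (290 left).
March has 31 days (259 left).
April has 30 days (229 left).
May has 31 days (198 left).
June has 30 days (168 left).
July has 31 days (137 left).
August has 31 days (106 left).
September has 30 days (76 left).
October has 31 days (45 left).
November has 30 days (15 left).
15 days into December → December 15, 2073.

December 15, 2073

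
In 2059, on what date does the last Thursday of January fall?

January 2059 begins on a Wednesday, so the first Thursday is January 2 (1 day later).
January 2059 has 31 days. Adding weeks: 2, 9, 16, 23, 30 — the last one ≤ 31 is the 30th.

January 30, 2059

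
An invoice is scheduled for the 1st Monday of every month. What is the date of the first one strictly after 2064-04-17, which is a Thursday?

April 2064 starts on a Tuesday, so its 1st Monday is 2064-04-07 (6 days in).
That is not after 2064-04-17, so look at May 2064.
May 2064 starts on a Thursday, so its 1st Monday is 2064-05-05 (4 days in).

2064-05-05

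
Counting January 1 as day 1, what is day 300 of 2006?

2006-10-27

January has 31 days (300 − 31 = 269 remain).
February has 28 days (269 − 28 = 241 remain).
March has 31 days (241 − 31 = 210 remain).
April has 30 days (210 − 30 = 180 remain).
May has 31 days (180 − 31 = 149 remain).
June has 30 days (149 − 30 = 119 remain).
July has 31 days (119 − 31 = 88 remain).
August has 31 days (88 − 31 = 57 remain).
September has 30 days (57 − 30 = 27 remain).
27 into October → October 27.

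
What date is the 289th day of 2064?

Jan has 31 days (289 − 31 = 258 remain).
Feb has 29 days (258 − 29 = 229 remain).
Mar has 31 days (229 − 31 = 198 remain).
Apr has 30 days (198 − 30 = 168 remain).
May has 31 days (168 − 31 = 137 remain).
Jun has 30 days (137 − 30 = 107 remain).
Jul has 31 days (107 − 31 = 76 remain).
Aug has 31 days (76 − 31 = 45 remain).
Sep has 30 days (45 − 30 = 15 remain).
15 into Oct → Oct 15.

Oct 15, 2064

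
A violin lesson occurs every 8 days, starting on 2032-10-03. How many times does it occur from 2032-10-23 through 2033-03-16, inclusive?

18

Occurrences land 8·i days after 2032-10-03 for i = 0, 1, 2, …
2032-10-23 is 20 days after the start; 20 ÷ 8 = 2 remainder 4; since the remainder is 4, round up to i = 3. First occurrence in the window: #4 on 2032-10-27 (3×8 = 24 days in).
2033-03-16 is 164 days after the start; 164 ÷ 8 = 20 remainder 4. Last occurrence in the window: #21 on 2033-03-12.
Occurrences #4 through #21: 18 in total.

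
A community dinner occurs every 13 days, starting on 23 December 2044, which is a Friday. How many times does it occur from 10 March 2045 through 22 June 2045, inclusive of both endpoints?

8

Occurrences land 13·i days after 23 December 2044 for i = 0, 1, 2, …
10 March 2045 is 77 days after the start; 77 ÷ 13 = 5 remainder 12; since the remainder is 12, round up to i = 6. First occurrence in the window: #7 on 11 March 2045 (6×13 = 78 days in).
22 June 2045 is 181 days after the start; 181 ÷ 13 = 13 remainder 12. Last occurrence in the window: #14 on 10 June 2045.
Occurrences #7 through #14: 8 in total.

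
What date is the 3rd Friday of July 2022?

The first Friday of July 2022 is July 1.
The 3rd Friday is 2 weeks later: 1 + 14 = 15.

July 15, 2022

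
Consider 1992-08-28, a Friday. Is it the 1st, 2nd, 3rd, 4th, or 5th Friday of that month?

Day 28 falls in week ⌈28/7⌉ of the month.
Days 1–7 hold the 1st Friday, 8–14 the 2nd, 15–21 the 3rd, 22–28 the 4th, 29–31 the 5th.
28 is in the range for the 4th.

4th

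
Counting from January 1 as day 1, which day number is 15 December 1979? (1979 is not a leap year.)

349

Days in months before December: 31 + 28 + 31 + 30 + 31 + 30 + 31 + 31 + 30 + 31 + 30 = 334.
Plus 15 days into December → day 349.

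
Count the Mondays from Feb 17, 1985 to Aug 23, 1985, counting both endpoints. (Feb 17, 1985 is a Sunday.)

Feb 17, 1985 is a Sunday; the first Monday on or after it is Feb 18, 1985 (1 day later).
From Feb 18, 1985 to Aug 23, 1985: 10 + 31 + 30 + 31 + 30 + 31 + 23 = 186 days (rest of Feb, Mar, Apr, May, Jun, Jul, Aug).
186 ÷ 7 = 26 full weeks with remainder 4, so 26 more Mondays after the first → 27.

27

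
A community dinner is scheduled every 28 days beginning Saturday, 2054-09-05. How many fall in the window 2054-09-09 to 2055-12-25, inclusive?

Occurrences land 28·i days after 2054-09-05 for i = 0, 1, 2, …
2054-09-09 is 4 days after the start; 4 ÷ 28 = 0 remainder 4; since the remainder is 4, round up to i = 1. First occurrence in the window: #2 on 2054-10-03 (1×28 = 28 days in).
2055-12-25 is 476 days after the start; 476 ÷ 28 = 17 remainder 0. Last occurrence in the window: #18 on 2055-12-25.
Occurrences #2 through #18: 17 in total.

17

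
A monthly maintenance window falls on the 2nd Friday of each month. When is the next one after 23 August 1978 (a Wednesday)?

8 September 1978

August 1978 starts on a Tuesday; its first Friday is the 4th, so the 2nd Friday is the 11th — 11 August 1978.
That is not after 23 August 1978, so look at September 1978.
September 1978 starts on a Friday; its first Friday is the 1st, so the 2nd Friday is the 8th — 8 September 1978.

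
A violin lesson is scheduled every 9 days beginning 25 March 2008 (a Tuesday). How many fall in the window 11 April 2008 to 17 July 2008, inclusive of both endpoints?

11

Occurrences land 9·i days after 25 March 2008 for i = 0, 1, 2, …
11 April 2008 is 17 days after the start; 17 ÷ 9 = 1 remainder 8; since the remainder is 8, round up to i = 2. First occurrence in the window: #3 on 12 April 2008 (2×9 = 18 days in).
17 July 2008 is 114 days after the start; 114 ÷ 9 = 12 remainder 6. Last occurrence in the window: #13 on 11 July 2008.
Occurrences #3 through #13: 11 in total.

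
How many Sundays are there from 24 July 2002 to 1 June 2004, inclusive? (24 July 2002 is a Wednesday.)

24 July 2002 is a Wednesday; the first Sunday on or after it is 28 July 2002 (4 days later).
From 28 July 2002 to 1 June 2004: 156 + 365 + 153 = 674 days (rest of 2002, 2003, to 1 June 2004 in 2004).
674 ÷ 7 = 96 full weeks with remainder 2, so 96 more Sundays after the first → 97.

97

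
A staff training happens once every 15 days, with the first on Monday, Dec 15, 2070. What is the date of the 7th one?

Mar 15, 2071

The 7th occurrence is 6 intervals after the first: 6 × 15 = 90 days after Dec 15, 2070.
Dec has 31 days — 16 days to the end of Dec leaves 74.
Jan has 31 days (43 left).
Feb has 28 days (15 left).
15 days into Mar → Mar 15, 2071.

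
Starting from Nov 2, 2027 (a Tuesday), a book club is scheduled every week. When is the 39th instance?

The 39th occurrence is 38 intervals after the first: 38 × 7 = 266 days after Nov 2, 2027.
Nov has 30 days — 28 days to the end of Nov leaves 238.
Dec has 31 days (207 left).
Jan has 31 days (176 left).
Feb has 29 days (147 left).
Mar has 31 days (116 left).
Apr has 30 days (86 left).
May has 31 days (55 left).
Jun has 30 days (25 left).
25 days into Jul → Jul 25, 2028.

Jul 25, 2028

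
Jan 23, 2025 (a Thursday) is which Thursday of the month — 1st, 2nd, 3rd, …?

4th

Day 23 falls in week ⌈23/7⌉ of the month.
Days 1–7 hold the 1st Thursday, 8–14 the 2nd, 15–21 the 3rd, 22–28 the 4th, 29–31 the 5th.
23 is in the range for the 4th.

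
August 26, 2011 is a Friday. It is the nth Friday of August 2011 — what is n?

4th

Day 26 falls in week ⌈26/7⌉ of the month.
Days 1–7 hold the 1st Friday, 8–14 the 2nd, 15–21 the 3rd, 22–28 the 4th, 29–31 the 5th.
26 is in the range for the 4th.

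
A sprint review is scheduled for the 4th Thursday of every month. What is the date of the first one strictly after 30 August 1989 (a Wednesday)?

28 September 1989

August 1989 starts on a Tuesday; its first Thursday is the 3rd, so the 4th Thursday is the 24th — 24 August 1989.
That is not after 30 August 1989, so look at September 1989.
September 1989 starts on a Friday; its first Thursday is the 7th, so the 4th Thursday is the 28th — 28 September 1989.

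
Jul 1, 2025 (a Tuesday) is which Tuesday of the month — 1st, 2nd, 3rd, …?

1st

Day 1 falls in week ⌈1/7⌉ of the month.
Days 1–7 hold the 1st Tuesday, 8–14 the 2nd, 15–21 the 3rd, 22–28 the 4th, 29–31 the 5th.
1 is in the range for the 1st.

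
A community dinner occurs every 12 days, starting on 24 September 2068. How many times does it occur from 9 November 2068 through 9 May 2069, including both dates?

15

Occurrences land 12·i days after 24 September 2068 for i = 0, 1, 2, …
9 November 2068 is 46 days after the start; 46 ÷ 12 = 3 remainder 10; since the remainder is 10, round up to i = 4. First occurrence in the window: #5 on 11 November 2068 (4×12 = 48 days in).
9 May 2069 is 227 days after the start; 227 ÷ 12 = 18 remainder 11. Last occurrence in the window: #19 on 28 April 2069.
Occurrences #5 through #19: 15 in total.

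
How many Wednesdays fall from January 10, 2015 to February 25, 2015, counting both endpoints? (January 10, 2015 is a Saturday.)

January 10, 2015 is a Saturday; the first Wednesday on or after it is January 14, 2015 (4 days later).
From January 14, 2015 to February 25, 2015: 17 + 25 = 42 days (rest of January, February).
42 ÷ 7 = 6 full weeks with remainder 0, so 6 more Wednesdays after the first → 7.

7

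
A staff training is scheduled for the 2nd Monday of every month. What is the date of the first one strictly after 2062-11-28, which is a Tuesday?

November 2062 starts on a Wednesday; its first Monday is the 6th, so the 2nd Monday is the 13th — 2062-11-13.
That is not after 2062-11-28, so look at December 2062.
December 2062 starts on a Friday; its first Monday is the 4th, so the 2nd Monday is the 11th — 2062-12-11.

2062-12-11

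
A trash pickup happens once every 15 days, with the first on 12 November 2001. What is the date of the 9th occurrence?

12 March 2002

The 9th occurrence is 8 intervals after the first: 8 × 15 = 120 days after 12 November 2001.
November has 30 days — 18 days to the end of November leaves 102.
December has 31 days (71 left).
January has 31 days (40 left).
February has 28 days (12 left).
12 days into March → 12 March 2002.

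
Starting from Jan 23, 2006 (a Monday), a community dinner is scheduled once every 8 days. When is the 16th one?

The 16th occurrence is 15 intervals after the first: 15 × 8 = 120 days after Jan 23, 2006.
Jan has 31 days — 8 days to the end of Jan leaves 112.
Feb has 28 days (84 left).
Mar has 31 days (53 left).
Apr has 30 days (23 left).
23 days into May → May 23, 2006.

May 23, 2006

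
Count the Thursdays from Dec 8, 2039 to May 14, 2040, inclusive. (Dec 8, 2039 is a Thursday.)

23

Dec 8, 2039 is a Thursday; the first Thursday on or after it is Dec 8, 2039.
From Dec 8, 2039 to May 14, 2040: 23 + 31 + 29 + 31 + 30 + 14 = 158 days (rest of Dec, Jan, Feb, Mar, Apr, May).
158 ÷ 7 = 22 full weeks with remainder 4, so 22 more Thursdays after the first → 23.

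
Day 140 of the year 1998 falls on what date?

January has 31 days (140 − 31 = 109 remain).
February has 28 days (109 − 28 = 81 remain).
March has 31 days (81 − 31 = 50 remain).
April has 30 days (50 − 30 = 20 remain).
20 into May → May 20.

1998-05-20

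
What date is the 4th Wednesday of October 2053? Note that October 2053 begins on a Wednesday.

October 2053 begins on a Wednesday, so the first Wednesday is October 1.
The 4th Wednesday is 3 weeks later: 1 + 21 = 22.

October 22, 2053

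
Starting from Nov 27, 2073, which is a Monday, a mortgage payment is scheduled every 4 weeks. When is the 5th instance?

The 5th occurrence is 4 intervals after the first: 4 × 28 = 112 days after Nov 27, 2073.
Nov has 30 days — 3 days to the end of Nov leaves 109.
Dec has 31 days (78 left).
Jan has 31 days (47 left).
Feb has 28 days (19 left).
19 days into Mar → Mar 19, 2074.

Mar 19, 2074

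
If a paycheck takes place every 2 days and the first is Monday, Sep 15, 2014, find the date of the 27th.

The 27th occurrence is 26 intervals after the first: 26 × 2 = 52 days after Sep 15, 2014.
Sep has 30 days — 15 days to the end of Sep leaves 37.
Oct has 31 days (6 left).
6 days into Nov → Nov 6, 2014.

Nov 6, 2014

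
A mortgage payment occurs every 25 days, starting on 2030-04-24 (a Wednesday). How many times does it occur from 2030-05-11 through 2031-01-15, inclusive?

10

Occurrences land 25·i days after 2030-04-24 for i = 0, 1, 2, …
2030-05-11 is 17 days after the start; 17 ÷ 25 = 0 remainder 17; since the remainder is 17, round up to i = 1. First occurrence in the window: #2 on 2030-05-19 (1×25 = 25 days in).
2031-01-15 is 266 days after the start; 266 ÷ 25 = 10 remainder 16. Last occurrence in the window: #11 on 2030-12-30.
Occurrences #2 through #11: 10 in total.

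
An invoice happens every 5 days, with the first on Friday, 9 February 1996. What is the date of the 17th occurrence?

29 April 1996

The 17th occurrence is 16 intervals after the first: 16 × 5 = 80 days after 9 February 1996.
February has 29 days — 20 days to the end of February leaves 60.
March has 31 days (29 left).
29 days into April → 29 April 1996.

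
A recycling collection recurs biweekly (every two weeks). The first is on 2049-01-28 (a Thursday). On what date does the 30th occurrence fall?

The 30th occurrence is 29 intervals after the first: 29 × 14 = 406 days after 2049-01-28.
January has 31 days — 3 days to the end of January leaves 403.
From end of January to end of 2049 is 334 days (69 left).
January has 31 days (38 left).
February has 28 days (10 left).
10 days into March → 2050-03-10.

2050-03-10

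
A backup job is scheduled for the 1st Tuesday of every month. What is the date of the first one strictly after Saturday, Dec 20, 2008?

Dec 2008 starts on a Monday, so its 1st Tuesday is Dec 2, 2008 (1 day in).
That is not after Dec 20, 2008, so look at Jan 2009.
Jan 2009 starts on a Thursday, so its 1st Tuesday is Jan 6, 2009 (5 days in).

Jan 6, 2009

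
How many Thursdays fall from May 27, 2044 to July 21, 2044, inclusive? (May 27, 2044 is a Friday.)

May 27, 2044 is a Friday; the first Thursday on or after it is June 2, 2044 (6 days later).
From June 2, 2044 to July 21, 2044: 28 + 21 = 49 days (rest of June, July).
49 ÷ 7 = 7 full weeks with remainder 0, so 7 more Thursdays after the first → 8.

8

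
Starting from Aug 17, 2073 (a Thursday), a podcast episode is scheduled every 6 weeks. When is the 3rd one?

The 3rd occurrence is 2 intervals after the first: 2 × 42 = 84 days after Aug 17, 2073.
Aug has 31 days — 14 days to the end of Aug leaves 70.
Sep has 30 days (40 left).
Oct has 31 days (9 left).
9 days into Nov → Nov 9, 2073.

Nov 9, 2073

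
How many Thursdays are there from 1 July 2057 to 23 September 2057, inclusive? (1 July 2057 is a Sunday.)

12

1 July 2057 is a Sunday; the first Thursday on or after it is 5 July 2057 (4 days later).
From 5 July 2057 to 23 September 2057: 26 + 31 + 23 = 80 days (rest of July, August, September).
80 ÷ 7 = 11 full weeks with remainder 3, so 11 more Thursdays after the first → 12.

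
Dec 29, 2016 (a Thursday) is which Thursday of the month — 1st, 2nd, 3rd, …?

5th

Day 29 falls in week ⌈29/7⌉ of the month.
Days 1–7 hold the 1st Thursday, 8–14 the 2nd, 15–21 the 3rd, 22–28 the 4th, 29–31 the 5th.
29 is in the range for the 5th.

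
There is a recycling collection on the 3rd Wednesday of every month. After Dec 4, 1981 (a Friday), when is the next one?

Dec 16, 1981

Dec 1981 starts on a Tuesday; its first Wednesday is the 2nd, so the 3rd Wednesday is the 16th — Dec 16, 1981.
Dec 16, 1981 is after Dec 4, 1981, so that is the next one.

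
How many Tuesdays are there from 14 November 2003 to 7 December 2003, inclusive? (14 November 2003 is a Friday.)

3

14 November 2003 is a Friday; the first Tuesday on or after it is 18 November 2003 (4 days later).
From 18 November 2003 to 7 December 2003: 12 + 7 = 19 days (rest of November, December).
19 ÷ 7 = 2 full weeks with remainder 5, so 2 more Tuesdays after the first → 3.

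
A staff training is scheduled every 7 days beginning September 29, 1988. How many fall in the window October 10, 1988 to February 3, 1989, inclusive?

17

Occurrences land 7·i days after September 29, 1988 for i = 0, 1, 2, …
October 10, 1988 is 11 days after the start; 11 ÷ 7 = 1 remainder 4; since the remainder is 4, round up to i = 2. First occurrence in the window: #3 on October 13, 1988 (2×7 = 14 days in).
February 3, 1989 is 127 days after the start; 127 ÷ 7 = 18 remainder 1. Last occurrence in the window: #19 on February 2, 1989.
Occurrences #3 through #19: 17 in total.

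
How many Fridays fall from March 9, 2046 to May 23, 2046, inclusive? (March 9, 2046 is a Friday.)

March 9, 2046 is a Friday; the first Friday on or after it is March 9, 2046.
From March 9, 2046 to May 23, 2046: 22 + 30 + 23 = 75 days (rest of March, April, May).
75 ÷ 7 = 10 full weeks with remainder 5, so 10 more Fridays after the first → 11.

11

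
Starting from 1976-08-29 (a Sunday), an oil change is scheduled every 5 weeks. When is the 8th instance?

1977-05-01

The 8th occurrence is 7 intervals after the first: 7 × 35 = 245 days after 1976-08-29.
August has 31 days — 2 days to the end of August leaves 243.
September has 30 days (213 left).
October has 31 days (182 left).
November has 30 days (152 left).
December has 31 days (121 left).
January has 31 days (90 left).
February has 28 days (62 left).
March has 31 days (31 left).
April has 30 days (1 left).
1 day into May → 1977-05-01.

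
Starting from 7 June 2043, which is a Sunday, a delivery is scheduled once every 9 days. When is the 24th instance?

The 24th occurrence is 23 intervals after the first: 23 × 9 = 207 days after 7 June 2043.
June has 30 days — 23 days to the end of June leaves 184.
July has 31 days (153 left).
August has 31 days (122 left).
September has 30 days (92 left).
October has 31 days (61 left).
November has 30 days (31 left).
31 days into December → 31 December 2043.

31 December 2043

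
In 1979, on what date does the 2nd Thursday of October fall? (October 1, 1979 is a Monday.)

October 1979 begins on a Monday, so the first Thursday is October 4 (3 days later).
The 2nd Thursday is 1 weeks later: 4 + 7 = 11.

11 October 1979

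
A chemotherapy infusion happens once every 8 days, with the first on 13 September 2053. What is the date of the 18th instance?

27 January 2054

The 18th occurrence is 17 intervals after the first: 17 × 8 = 136 days after 13 September 2053.
September has 30 days — 17 days to the end of September leaves 119.
October has 31 days (88 left).
November has 30 days (58 left).
December has 31 days (27 left).
27 days into January → 27 January 2054.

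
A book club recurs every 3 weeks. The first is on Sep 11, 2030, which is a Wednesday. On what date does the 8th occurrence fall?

The 8th occurrence is 7 intervals after the first: 7 × 21 = 147 days after Sep 11, 2030.
Sep has 30 days — 19 days to the end of Sep leaves 128.
Oct has 31 days (97 left).
Nov has 30 days (67 left).
Dec has 31 days (36 left).
Jan has 31 days (5 left).
5 days into Feb → Feb 5, 2031.

Feb 5, 2031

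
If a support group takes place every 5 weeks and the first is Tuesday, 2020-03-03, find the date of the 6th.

The 6th occurrence is 5 intervals after the first: 5 × 35 = 175 days after 2020-03-03.
March has 31 days — 28 days to the end of March leaves 147.
April has 30 days (117 left).
May has 31 days (86 left).
June has 30 days (56 left).
July has 31 days (25 left).
25 days into August → 2020-08-25.

2020-08-25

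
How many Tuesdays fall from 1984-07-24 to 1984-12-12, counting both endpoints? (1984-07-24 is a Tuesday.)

21

1984-07-24 is a Tuesday; the first Tuesday on or after it is 1984-07-24.
From 1984-07-24 to 1984-12-12: 7 + 31 + 30 + 31 + 30 + 12 = 141 days (rest of July, August, September, October, November, December).
141 ÷ 7 = 20 full weeks with remainder 1, so 20 more Tuesdays after the first → 21.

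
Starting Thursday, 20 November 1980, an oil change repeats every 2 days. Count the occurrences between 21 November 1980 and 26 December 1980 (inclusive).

18

Occurrences land 2·i days after 20 November 1980 for i = 0, 1, 2, …
21 November 1980 is 1 day after the start; 1 ÷ 2 = 0 remainder 1; since the remainder is 1, round up to i = 1. First occurrence in the window: #2 on 22 November 1980 (1×2 = 2 days in).
26 December 1980 is 36 days after the start; 36 ÷ 2 = 18 remainder 0. Last occurrence in the window: #19 on 26 December 1980.
Occurrences #2 through #19: 18 in total.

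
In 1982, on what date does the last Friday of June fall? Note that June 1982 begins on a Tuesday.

25 June 1982

June 1982 begins on a Tuesday, so the first Friday is June 4 (3 days later).
June 1982 has 30 days. Adding weeks: 4, 11, 18, 25 — the last one ≤ 30 is the 25th.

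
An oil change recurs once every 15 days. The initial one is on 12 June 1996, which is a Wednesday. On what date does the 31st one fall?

5 September 1997

The 31st occurrence is 30 intervals after the first: 30 × 15 = 450 days after 12 June 1996.
June has 30 days — 18 days to the end of June leaves 432.
From end of June to end of 1996 is 184 days (248 left).
January has 31 days (217 left).
February has 28 days (189 left).
March has 31 days (158 left).
April has 30 days (128 left).
May has 31 days (97 left).
June has 30 days (67 left).
July has 31 days (36 left).
August has 31 days (5 left).
5 days into September → 5 September 1997.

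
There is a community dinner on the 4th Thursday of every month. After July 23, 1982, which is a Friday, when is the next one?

August 26, 1982

July 1982 starts on a Thursday; its first Thursday is the 1st, so the 4th Thursday is the 22nd — July 22, 1982.
That is not after July 23, 1982, so look at August 1982.
August 1982 starts on a Sunday; its first Thursday is the 5th, so the 4th Thursday is the 26th — August 26, 1982.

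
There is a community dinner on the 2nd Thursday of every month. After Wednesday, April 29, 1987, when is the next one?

April 1987 starts on a Wednesday; its first Thursday is the 2nd, so the 2nd Thursday is the 9th — April 9, 1987.
That is not after April 29, 1987, so look at May 1987.
May 1987 starts on a Friday; its first Thursday is the 7th, so the 2nd Thursday is the 14th — May 14, 1987.

May 14, 1987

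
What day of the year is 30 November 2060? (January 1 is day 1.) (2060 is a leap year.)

Days in months before November: 31 + 29 + 31 + 30 + 31 + 30 + 31 + 31 + 30 + 31 = 305.
Plus 30 days into November → day 335.

335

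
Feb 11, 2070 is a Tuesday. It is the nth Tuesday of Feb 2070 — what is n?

2nd

Day 11 falls in week ⌈11/7⌉ of the month.
Days 1–7 hold the 1st Tuesday, 8–14 the 2nd, 15–21 the 3rd, 22–28 the 4th, 29–31 the 5th.
11 is in the range for the 2nd.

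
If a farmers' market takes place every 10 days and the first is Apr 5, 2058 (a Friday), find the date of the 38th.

The 38th occurrence is 37 intervals after the first: 37 × 10 = 370 days after Apr 5, 2058.
Apr has 30 days — 25 days to the end of Apr leaves 345.
May has 31 days (314 left).
Jun has 30 days (284 left).
Jul has 31 days (253 left).
Aug has 31 days (222 left).
Sep has 30 days (192 left).
Oct has 31 days (161 left).
Nov has 30 days (131 left).
Dec has 31 days (100 left).
Jan has 31 days (69 left).
Feb has 28 days (41 left).
Mar has 31 days (10 left).
10 days into Apr → Apr 10, 2059.

Apr 10, 2059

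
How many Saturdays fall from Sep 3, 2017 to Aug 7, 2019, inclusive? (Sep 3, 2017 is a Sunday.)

Sep 3, 2017 is a Sunday; the first Saturday on or after it is Sep 9, 2017 (6 days later).
From Sep 9, 2017 to Aug 7, 2019: 113 + 365 + 219 = 697 days (rest of 2017, 2018, to Aug 7, 2019 in 2019).
697 ÷ 7 = 99 full weeks with remainder 4, so 99 more Saturdays after the first → 100.

100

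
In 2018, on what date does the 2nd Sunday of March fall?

11 March 2018

The first Sunday of March 2018 is March 4.
The 2nd Sunday is 1 weeks later: 4 + 7 = 11.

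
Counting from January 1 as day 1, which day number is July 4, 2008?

186

Days in months before July: 31 + 29 + 31 + 30 + 31 + 30 = 182.
Plus 4 days into July → day 186.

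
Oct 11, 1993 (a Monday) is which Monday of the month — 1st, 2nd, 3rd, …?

Day 11 falls in week ⌈11/7⌉ of the month.
Days 1–7 hold the 1st Monday, 8–14 the 2nd, 15–21 the 3rd, 22–28 the 4th, 29–31 the 5th.
11 is in the range for the 2nd.

2nd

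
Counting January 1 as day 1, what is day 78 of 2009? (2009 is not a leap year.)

Mar 19, 2009

Jan has 31 days (78 − 31 = 47 remain).
Feb has 28 days (47 − 28 = 19 remain).
19 into Mar → Mar 19.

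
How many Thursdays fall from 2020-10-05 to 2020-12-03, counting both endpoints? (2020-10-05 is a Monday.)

2020-10-05 is a Monday; the first Thursday on or after it is 2020-10-08 (3 days later).
From 2020-10-08 to 2020-12-03: 23 + 30 + 3 = 56 days (rest of October, November, December).
56 ÷ 7 = 8 full weeks with remainder 0, so 8 more Thursdays after the first → 9.

9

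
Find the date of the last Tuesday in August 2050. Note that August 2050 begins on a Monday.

2050-08-30

August 2050 begins on a Monday, so the first Tuesday is August 2 (1 day later).
August 2050 has 31 days. Adding weeks: 2, 9, 16, 23, 30 — the last one ≤ 31 is the 30th.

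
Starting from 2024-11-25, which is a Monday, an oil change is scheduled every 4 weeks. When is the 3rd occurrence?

2025-01-20

The 3rd occurrence is 2 intervals after the first: 2 × 28 = 56 days after 2024-11-25.
November has 30 days — 5 days to the end of November leaves 51.
December has 31 days (20 left).
20 days into January → 2025-01-20.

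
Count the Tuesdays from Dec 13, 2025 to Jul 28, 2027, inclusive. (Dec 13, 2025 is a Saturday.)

85

Dec 13, 2025 is a Saturday; the first Tuesday on or after it is Dec 16, 2025 (3 days later).
From Dec 16, 2025 to Jul 28, 2027: 15 + 365 + 209 = 589 days (rest of 2025, 2026, to Jul 28, 2027 in 2027).
589 ÷ 7 = 84 full weeks with remainder 1, so 84 more Tuesdays after the first → 85.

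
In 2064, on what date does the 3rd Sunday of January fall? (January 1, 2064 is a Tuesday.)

January 2064 begins on a Tuesday, so the first Sunday is January 6 (5 days later).
The 3rd Sunday is 2 weeks later: 6 + 14 = 20.

20 January 2064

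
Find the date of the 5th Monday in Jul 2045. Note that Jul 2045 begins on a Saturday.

Jul 2045 begins on a Saturday, so the first Monday is Jul 3 (2 days later).
The 5th Monday is 4 weeks later: 3 + 28 = 31.

Jul 31, 2045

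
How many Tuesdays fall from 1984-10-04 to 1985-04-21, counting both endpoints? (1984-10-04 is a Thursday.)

1984-10-04 is a Thursday; the first Tuesday on or after it is 1984-10-09 (5 days later).
From 1984-10-09 to 1985-04-21: 22 + 30 + 31 + 31 + 28 + 31 + 21 = 194 days (rest of October, November, December, January, February, March, April).
194 ÷ 7 = 27 full weeks with remainder 5, so 27 more Tuesdays after the first → 28.

28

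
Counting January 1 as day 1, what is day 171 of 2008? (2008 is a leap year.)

Jun 19, 2008

Jan has 31 days (171 − 31 = 140 remain).
Feb has 29 days (140 − 29 = 111 remain).
Mar has 31 days (111 − 31 = 80 remain).
Apr has 30 days (80 − 30 = 50 remain).
May has 31 days (50 − 31 = 19 remain).
19 into Jun → Jun 19.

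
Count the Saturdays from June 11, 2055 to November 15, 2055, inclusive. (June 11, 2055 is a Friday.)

23

June 11, 2055 is a Friday; the first Saturday on or after it is June 12, 2055 (1 day later).
From June 12, 2055 to November 15, 2055: 18 + 31 + 31 + 30 + 31 + 15 = 156 days (rest of June, July, August, September, October, November).
156 ÷ 7 = 22 full weeks with remainder 2, so 22 more Saturdays after the first → 23.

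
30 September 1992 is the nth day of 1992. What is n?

274

Days in months before September: 31 + 29 + 31 + 30 + 31 + 30 + 31 + 31 = 244.
Plus 30 days into September → day 274.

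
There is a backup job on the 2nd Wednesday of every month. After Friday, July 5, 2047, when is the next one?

July 2047 starts on a Monday; its first Wednesday is the 3rd, so the 2nd Wednesday is the 10th — July 10, 2047.
July 10, 2047 is after July 5, 2047, so that is the next one.

July 10, 2047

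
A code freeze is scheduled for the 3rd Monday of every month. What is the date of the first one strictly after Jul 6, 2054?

Jul 20, 2054

Jul 2054 starts on a Wednesday; its first Monday is the 6th, so the 3rd Monday is the 20th — Jul 20, 2054.
Jul 20, 2054 is after Jul 6, 2054, so that is the next one.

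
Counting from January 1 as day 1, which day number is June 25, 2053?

Days in months before June: 31 + 28 + 31 + 30 + 31 = 151.
Plus 25 days into June → day 176.

176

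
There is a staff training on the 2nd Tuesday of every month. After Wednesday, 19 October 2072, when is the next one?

October 2072 starts on a Saturday; its first Tuesday is the 4th, so the 2nd Tuesday is the 11th — 11 October 2072.
That is not after 19 October 2072, so look at November 2072.
November 2072 starts on a Tuesday; its first Tuesday is the 1st, so the 2nd Tuesday is the 8th — 8 November 2072.

8 November 2072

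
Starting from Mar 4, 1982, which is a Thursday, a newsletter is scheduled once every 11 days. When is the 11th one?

The 11th occurrence is 10 intervals after the first: 10 × 11 = 110 days after Mar 4, 1982.
Mar has 31 days — 27 days to the end of Mar leaves 83.
Apr has 30 days (53 left).
May has 31 days (22 left).
22 days into Jun → Jun 22, 1982.

Jun 22, 1982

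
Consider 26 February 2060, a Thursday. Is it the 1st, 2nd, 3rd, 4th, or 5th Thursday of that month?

4th

Day 26 falls in week ⌈26/7⌉ of the month.
Days 1–7 hold the 1st Thursday, 8–14 the 2nd, 15–21 the 3rd, 22–28 the 4th, 29–31 the 5th.
26 is in the range for the 4th.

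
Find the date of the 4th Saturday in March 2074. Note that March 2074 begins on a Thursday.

2074-03-24

March 2074 begins on a Thursday, so the first Saturday is March 3 (2 days later).
The 4th Saturday is 3 weeks later: 3 + 21 = 24.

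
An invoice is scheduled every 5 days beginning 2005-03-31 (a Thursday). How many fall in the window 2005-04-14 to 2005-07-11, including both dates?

18

Occurrences land 5·i days after 2005-03-31 for i = 0, 1, 2, …
2005-04-14 is 14 days after the start; 14 ÷ 5 = 2 remainder 4; since the remainder is 4, round up to i = 3. First occurrence in the window: #4 on 2005-04-15 (3×5 = 15 days in).
2005-07-11 is 102 days after the start; 102 ÷ 5 = 20 remainder 2. Last occurrence in the window: #21 on 2005-07-09.
Occurrences #4 through #21: 18 in total.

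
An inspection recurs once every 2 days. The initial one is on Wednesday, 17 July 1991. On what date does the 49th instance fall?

The 49th occurrence is 48 intervals after the first: 48 × 2 = 96 days after 17 July 1991.
July has 31 days — 14 days to the end of July leaves 82.
August has 31 days (51 left).
September has 30 days (21 left).
21 days into October → 21 October 1991.

21 October 1991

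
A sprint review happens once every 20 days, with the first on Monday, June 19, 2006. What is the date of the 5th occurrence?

The 5th occurrence is 4 intervals after the first: 4 × 20 = 80 days after June 19, 2006.
June has 30 days — 11 days to the end of June leaves 69.
July has 31 days (38 left).
August has 31 days (7 left).
7 days into September → September 7, 2006.

September 7, 2006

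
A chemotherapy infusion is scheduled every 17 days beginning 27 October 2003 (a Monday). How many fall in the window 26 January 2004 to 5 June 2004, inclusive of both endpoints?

8

Occurrences land 17·i days after 27 October 2003 for i = 0, 1, 2, …
26 January 2004 is 91 days after the start; 91 ÷ 17 = 5 remainder 6; since the remainder is 6, round up to i = 6. First occurrence in the window: #7 on 6 February 2004 (6×17 = 102 days in).
5 June 2004 is 222 days after the start; 222 ÷ 17 = 13 remainder 1. Last occurrence in the window: #14 on 4 June 2004.
Occurrences #7 through #14: 8 in total.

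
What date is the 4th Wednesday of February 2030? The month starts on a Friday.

February 2030 begins on a Friday, so the first Wednesday is February 6 (5 days later).
The 4th Wednesday is 3 weeks later: 6 + 21 = 27.

2030-02-27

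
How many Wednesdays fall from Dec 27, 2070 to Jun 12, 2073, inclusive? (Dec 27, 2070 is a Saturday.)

Dec 27, 2070 is a Saturday; the first Wednesday on or after it is Dec 31, 2070 (4 days later).
From Dec 31, 2070 to Jun 12, 2073: 0 + 365 + 366 + 163 = 894 days (rest of 2070, 2071, 2072, to Jun 12, 2073 in 2073).
894 ÷ 7 = 127 full weeks with remainder 5, so 127 more Wednesdays after the first → 128.

128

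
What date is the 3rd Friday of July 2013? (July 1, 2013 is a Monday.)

19 July 2013

July 2013 begins on a Monday, so the first Friday is July 5 (4 days later).
The 3rd Friday is 2 weeks later: 5 + 14 = 19.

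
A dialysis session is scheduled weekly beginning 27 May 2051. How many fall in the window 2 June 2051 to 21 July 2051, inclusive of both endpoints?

7

Occurrences land 7·i days after 27 May 2051 for i = 0, 1, 2, …
2 June 2051 is 6 days after the start; 6 ÷ 7 = 0 remainder 6; since the remainder is 6, round up to i = 1. First occurrence in the window: #2 on 3 June 2051 (1×7 = 7 days in).
21 July 2051 is 55 days after the start; 55 ÷ 7 = 7 remainder 6. Last occurrence in the window: #8 on 15 July 2051.
Occurrences #2 through #8: 7 in total.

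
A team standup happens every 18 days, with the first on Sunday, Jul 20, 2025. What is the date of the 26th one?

The 26th occurrence is 25 intervals after the first: 25 × 18 = 450 days after Jul 20, 2025.
Jul has 31 days — 11 days to the end of Jul leaves 439.
From end of Jul to end of 2025 is 153 days (286 left).
Jan has 31 days (255 left).
Feb has 28 days (227 left).
Mar has 31 days (196 left).
Apr has 30 days (166 left).
May has 31 days (135 left).
Jun has 30 days (105 left).
Jul has 31 days (74 left).
Aug has 31 days (43 left).
Sep has 30 days (13 left).
13 days into Oct → Oct 13, 2026.

Oct 13, 2026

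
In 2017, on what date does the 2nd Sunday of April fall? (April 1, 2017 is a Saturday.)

April 2017 begins on a Saturday, so the first Sunday is April 2 (1 day later).
The 2nd Sunday is 1 weeks later: 2 + 7 = 9.

2017-04-09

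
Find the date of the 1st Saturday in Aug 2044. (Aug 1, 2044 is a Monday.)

Aug 6, 2044

Aug 2044 begins on a Monday, so the first Saturday is Aug 6 (5 days later).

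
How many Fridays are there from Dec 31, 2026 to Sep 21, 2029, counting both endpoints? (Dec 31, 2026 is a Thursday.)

143

Dec 31, 2026 is a Thursday; the first Friday on or after it is Jan 1, 2027 (1 day later).
From Jan 1, 2027 to Sep 21, 2029: 364 + 366 + 264 = 994 days (rest of 2027, 2028, to Sep 21, 2029 in 2029).
994 ÷ 7 = 142 full weeks with remainder 0, so 142 more Fridays after the first → 143.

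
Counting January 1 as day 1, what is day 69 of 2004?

March 9, 2004

January has 31 days (69 − 31 = 38 remain).
February has 29 days (38 − 29 = 9 remain).
9 into March → March 9.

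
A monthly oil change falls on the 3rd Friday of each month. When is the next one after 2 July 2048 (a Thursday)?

17 July 2048

July 2048 starts on a Wednesday; its first Friday is the 3rd, so the 3rd Friday is the 17th — 17 July 2048.
17 July 2048 is after 2 July 2048, so that is the next one.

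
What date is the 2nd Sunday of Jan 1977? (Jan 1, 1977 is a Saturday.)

Jan 9, 1977

Jan 1977 begins on a Saturday, so the first Sunday is Jan 2 (1 day later).
The 2nd Sunday is 1 weeks later: 2 + 7 = 9.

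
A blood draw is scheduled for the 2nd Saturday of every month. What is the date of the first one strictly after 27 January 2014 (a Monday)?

8 February 2014

January 2014 starts on a Wednesday; its first Saturday is the 4th, so the 2nd Saturday is the 11th — 11 January 2014.
That is not after 27 January 2014, so look at February 2014.
February 2014 starts on a Saturday; its first Saturday is the 1st, so the 2nd Saturday is the 8th — 8 February 2014.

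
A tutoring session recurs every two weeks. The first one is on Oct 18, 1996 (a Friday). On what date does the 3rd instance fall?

Nov 15, 1996

The 3rd occurrence is 2 intervals after the first: 2 × 14 = 28 days after Oct 18, 1996.
Oct has 31 days — 13 days to the end of Oct leaves 15.
15 days into Nov → Nov 15, 1996.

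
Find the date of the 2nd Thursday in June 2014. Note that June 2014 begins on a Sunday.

June 2014 begins on a Sunday, so the first Thursday is June 5 (4 days later).
The 2nd Thursday is 1 weeks later: 5 + 7 = 12.

12 June 2014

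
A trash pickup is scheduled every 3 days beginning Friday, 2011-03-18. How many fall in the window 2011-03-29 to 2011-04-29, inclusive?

Occurrences land 3·i days after 2011-03-18 for i = 0, 1, 2, …
2011-03-29 is 11 days after the start; 11 ÷ 3 = 3 remainder 2; since the remainder is 2, round up to i = 4. First occurrence in the window: #5 on 2011-03-30 (4×3 = 12 days in).
2011-04-29 is 42 days after the start; 42 ÷ 3 = 14 remainder 0. Last occurrence in the window: #15 on 2011-04-29.
Occurrences #5 through #15: 11 in total.

11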